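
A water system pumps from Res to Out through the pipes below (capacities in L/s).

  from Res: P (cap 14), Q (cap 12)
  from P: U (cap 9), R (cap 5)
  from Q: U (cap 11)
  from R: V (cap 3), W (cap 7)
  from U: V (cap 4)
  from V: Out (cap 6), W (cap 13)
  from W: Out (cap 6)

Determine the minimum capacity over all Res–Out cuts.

9

Augment Res→P→R→V→Out: bottleneck 3, flow now 3.
Augment Res→P→R→W→Out: bottleneck 2, flow now 5.
Augment Res→P→U→V→Out: bottleneck 3, flow now 8.
Augment Res→P→U→V→W→Out: bottleneck 1, flow now 9.
No augmenting path remains; maximum flow = 9.
By max-flow min-cut, the minimum cut capacity equals the max flow.
In the residual graph, reachable from Res: {Res, P, Q, U}.
Min-cut edges: P→R (5), U→V (4); capacity 5 + 4 = 9.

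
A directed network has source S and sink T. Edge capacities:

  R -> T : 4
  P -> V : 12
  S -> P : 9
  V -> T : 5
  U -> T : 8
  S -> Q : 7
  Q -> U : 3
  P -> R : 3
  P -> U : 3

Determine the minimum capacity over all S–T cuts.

12

Augment S→P→R→T: bottleneck 3, flow now 3.
Augment S→P→U→T: bottleneck 3, flow now 6.
Augment S→P→V→T: bottleneck 3, flow now 9.
Augment S→Q→U→T: bottleneck 3, flow now 12.
No augmenting path remains; maximum flow = 12.
By max-flow min-cut, the minimum cut capacity equals the max flow.
In the residual graph, reachable from S: {S, Q}.
Min-cut edges: S→P (9), Q→U (3); capacity 9 + 3 = 12.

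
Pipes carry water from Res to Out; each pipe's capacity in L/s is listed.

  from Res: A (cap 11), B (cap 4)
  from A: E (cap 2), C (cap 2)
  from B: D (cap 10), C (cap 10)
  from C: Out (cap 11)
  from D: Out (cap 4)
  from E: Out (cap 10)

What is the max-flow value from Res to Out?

8

Augment Res→A→C→Out: bottleneck 2, flow now 2.
Augment Res→A→E→Out: bottleneck 2, flow now 4.
Augment Res→B→C→Out: bottleneck 4, flow now 8.
No augmenting path remains; maximum flow = 8.
In the residual graph, reachable from Res: {Res, A}.
Min-cut edges: Res→B (4), A→C (2), A→E (2); capacity 4 + 2 + 2 = 8.
This cut is saturated, so no flow can exceed 8.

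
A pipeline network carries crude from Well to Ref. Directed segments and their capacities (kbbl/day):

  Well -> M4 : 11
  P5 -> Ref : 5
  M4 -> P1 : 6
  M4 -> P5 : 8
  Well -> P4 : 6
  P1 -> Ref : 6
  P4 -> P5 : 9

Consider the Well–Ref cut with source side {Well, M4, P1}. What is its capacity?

Edges leaving {Well, M4, P1}: Well→P4 (6), M4→P5 (8), P1→Ref (6).
Cut capacity = 6 + 8 + 6 = 20.

20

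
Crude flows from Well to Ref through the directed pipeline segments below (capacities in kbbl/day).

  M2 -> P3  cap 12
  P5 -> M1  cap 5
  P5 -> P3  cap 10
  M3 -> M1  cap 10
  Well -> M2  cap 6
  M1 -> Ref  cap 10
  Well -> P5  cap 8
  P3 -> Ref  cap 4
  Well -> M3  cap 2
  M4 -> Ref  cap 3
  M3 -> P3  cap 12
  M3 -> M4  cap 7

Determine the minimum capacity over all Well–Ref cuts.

11

Augment Well→M2→P3→Ref: bottleneck 4, flow now 4.
Augment Well→P5→M1→Ref: bottleneck 5, flow now 9.
Augment Well→M3→M1→Ref: bottleneck 2, flow now 11.
No augmenting path remains; maximum flow = 11.
By max-flow min-cut, the minimum cut capacity equals the max flow.
In the residual graph, reachable from Well: {Well, M2, P5, P3}.
Min-cut edges: Well→M3 (2), P5→M1 (5), P3→Ref (4); capacity 2 + 5 + 4 = 11.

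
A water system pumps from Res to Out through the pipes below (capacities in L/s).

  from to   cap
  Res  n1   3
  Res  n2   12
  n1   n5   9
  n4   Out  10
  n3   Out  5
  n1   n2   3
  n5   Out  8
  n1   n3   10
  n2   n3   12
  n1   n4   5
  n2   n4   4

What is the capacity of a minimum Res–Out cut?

Augment Res→n1→n3→Out: bottleneck 3, flow now 3.
Augment Res→n2→n3→Out: bottleneck 2, flow now 5.
Augment Res→n2→n4→Out: bottleneck 4, flow now 9.
Augment Res→n2→n3→n1→n4→Out: bottleneck 3, flow now 12. (uses reverse residual edge)
No augmenting path remains; maximum flow = 12.
By max-flow min-cut, the minimum cut capacity equals the max flow.
In the residual graph, reachable from Res: {Res, n2, n3}.
Min-cut edges: Res→n1 (3), n2→n4 (4), n3→Out (5); capacity 3 + 4 + 5 = 12.

12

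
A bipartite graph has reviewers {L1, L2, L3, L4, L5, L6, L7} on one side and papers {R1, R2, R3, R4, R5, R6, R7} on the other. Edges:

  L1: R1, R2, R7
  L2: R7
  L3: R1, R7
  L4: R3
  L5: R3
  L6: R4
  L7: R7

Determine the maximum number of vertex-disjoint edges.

Unit-capacity flow: source→left, listed edges, right→sink; max matching = max flow.
Augmenting path L1→R1 (+1); matched 1.
Augmenting path L2→R7 (+1); matched 2.
Augmenting path L4→R3 (+1); matched 3.
Augmenting path L6→R4 (+1); matched 4.
Augmenting path L3→R1→L1→R2 (+1); matched 5.
No augmenting path remains; maximum matching = 5.
König certificate: {L1, L3, L6, R3, R7} is a vertex cover of size 5 (every listed pair touches it), so no matching can be larger.

5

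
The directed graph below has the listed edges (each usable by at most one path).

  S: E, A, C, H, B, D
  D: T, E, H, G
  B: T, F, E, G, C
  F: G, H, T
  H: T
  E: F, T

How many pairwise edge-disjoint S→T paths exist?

Assign every edge capacity 1; by Menger, the answer equals the max flow.
Path S→B→T (+1); total 1.
Path S→D→T (+1); total 2.
Path S→E→T (+1); total 3.
Path S→H→T (+1); total 4.
No residual S→T path; max flow = 4.
Certifying cut of size 4: {S→B, S→D, S→E, S→H}.

4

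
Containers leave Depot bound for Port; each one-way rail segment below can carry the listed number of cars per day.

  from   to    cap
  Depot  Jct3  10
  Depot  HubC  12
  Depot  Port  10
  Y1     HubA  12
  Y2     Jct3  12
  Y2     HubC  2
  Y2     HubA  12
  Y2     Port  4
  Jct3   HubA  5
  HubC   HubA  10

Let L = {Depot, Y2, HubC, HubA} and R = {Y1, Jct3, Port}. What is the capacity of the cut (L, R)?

Edges leaving {Depot, Y2, HubC, HubA}: Depot→Jct3 (10), Depot→Port (10), Y2→Jct3 (12), Y2→Port (4).
Cut capacity = 10 + 10 + 12 + 4 = 36.

36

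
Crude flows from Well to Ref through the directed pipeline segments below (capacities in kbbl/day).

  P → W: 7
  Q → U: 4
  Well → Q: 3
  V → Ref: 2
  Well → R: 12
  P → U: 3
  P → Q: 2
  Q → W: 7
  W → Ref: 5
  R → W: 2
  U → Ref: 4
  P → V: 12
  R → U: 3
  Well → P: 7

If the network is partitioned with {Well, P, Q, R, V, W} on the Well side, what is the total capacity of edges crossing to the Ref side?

17

Edges leaving {Well, P, Q, R, V, W}: P→U (3), Q→U (4), R→U (3), V→Ref (2), W→Ref (5).
Cut capacity = 3 + 4 + 3 + 2 + 5 = 17.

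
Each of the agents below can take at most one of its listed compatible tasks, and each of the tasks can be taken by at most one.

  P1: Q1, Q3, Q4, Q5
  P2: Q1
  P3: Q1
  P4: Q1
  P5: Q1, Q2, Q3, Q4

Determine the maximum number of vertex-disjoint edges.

3

Unit-capacity flow: source→left, listed edges, right→sink; max matching = max flow.
Augmenting path P1→Q1 (+1); matched 1.
Augmenting path P5→Q2 (+1); matched 2.
Augmenting path P2→Q1→P1→Q3 (+1); matched 3.
No augmenting path remains; maximum matching = 3.
König certificate: {P1, P5, Q1} is a vertex cover of size 3 (every listed pair touches it), so no matching can be larger.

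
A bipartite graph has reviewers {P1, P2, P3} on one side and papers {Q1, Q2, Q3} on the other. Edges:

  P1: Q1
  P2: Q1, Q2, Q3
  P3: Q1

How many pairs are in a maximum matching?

2

Unit-capacity flow: source→left, listed edges, right→sink; max matching = max flow.
Augmenting path P1→Q1 (+1); matched 1.
Augmenting path P2→Q2 (+1); matched 2.
No augmenting path remains; maximum matching = 2.
König certificate: {P2, Q1} is a vertex cover of size 2 (every listed pair touches it), so no matching can be larger.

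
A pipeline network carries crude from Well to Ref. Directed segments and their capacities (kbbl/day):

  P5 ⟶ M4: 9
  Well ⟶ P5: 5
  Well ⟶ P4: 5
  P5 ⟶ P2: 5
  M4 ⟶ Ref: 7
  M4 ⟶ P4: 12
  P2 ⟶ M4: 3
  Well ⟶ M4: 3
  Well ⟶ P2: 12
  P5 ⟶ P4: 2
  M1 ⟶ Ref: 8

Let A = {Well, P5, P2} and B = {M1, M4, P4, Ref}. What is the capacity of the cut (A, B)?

Edges leaving {Well, P5, P2}: Well→M4 (3), Well→P4 (5), P5→M4 (9), P5→P4 (2), P2→M4 (3).
Cut capacity = 3 + 5 + 9 + 2 + 3 = 22.

22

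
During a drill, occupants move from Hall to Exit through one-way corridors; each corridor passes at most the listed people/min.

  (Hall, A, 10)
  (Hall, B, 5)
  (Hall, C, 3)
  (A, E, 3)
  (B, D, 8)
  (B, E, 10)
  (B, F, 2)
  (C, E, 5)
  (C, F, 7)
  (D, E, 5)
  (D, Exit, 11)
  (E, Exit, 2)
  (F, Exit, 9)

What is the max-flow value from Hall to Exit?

Augment Hall→A→E→Exit: bottleneck 2, flow now 2.
Augment Hall→B→D→Exit: bottleneck 5, flow now 7.
Augment Hall→C→F→Exit: bottleneck 3, flow now 10.
No augmenting path remains; maximum flow = 10.
In the residual graph, reachable from Hall: {Hall, A, E}.
Min-cut edges: Hall→B (5), Hall→C (3), E→Exit (2); capacity 5 + 3 + 2 = 10.
This cut is saturated, so no flow can exceed 10.

10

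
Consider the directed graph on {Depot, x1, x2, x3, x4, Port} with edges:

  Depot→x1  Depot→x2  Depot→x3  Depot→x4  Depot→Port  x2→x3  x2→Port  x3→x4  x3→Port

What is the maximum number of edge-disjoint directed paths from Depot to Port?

Assign every edge capacity 1; by Menger, the answer equals the max flow.
Path Depot→Port (+1); total 1.
Path Depot→x2→Port (+1); total 2.
Path Depot→x3→Port (+1); total 3.
No residual Depot→Port path; max flow = 3.
Certifying cut of size 3: {Depot→Port, Depot→x2, Depot→x3}.

3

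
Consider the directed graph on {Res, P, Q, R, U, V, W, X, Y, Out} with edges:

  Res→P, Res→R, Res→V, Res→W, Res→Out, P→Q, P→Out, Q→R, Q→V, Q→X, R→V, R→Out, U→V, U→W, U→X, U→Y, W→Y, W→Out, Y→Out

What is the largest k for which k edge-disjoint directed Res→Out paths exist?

Assign every edge capacity 1; by Menger, the answer equals the max flow.
Path Res→Out (+1); total 1.
Path Res→P→Out (+1); total 2.
Path Res→R→Out (+1); total 3.
Path Res→W→Out (+1); total 4.
No residual Res→Out path; max flow = 4.
Certifying cut of size 4: {Res→Out, Res→P, Res→R, Res→W}.

4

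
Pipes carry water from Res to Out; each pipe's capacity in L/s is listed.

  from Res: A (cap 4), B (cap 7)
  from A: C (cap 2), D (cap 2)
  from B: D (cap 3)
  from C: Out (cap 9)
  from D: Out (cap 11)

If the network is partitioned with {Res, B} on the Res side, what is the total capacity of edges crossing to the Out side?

Edges leaving {Res, B}: Res→A (4), B→D (3).
Cut capacity = 4 + 3 = 7.

7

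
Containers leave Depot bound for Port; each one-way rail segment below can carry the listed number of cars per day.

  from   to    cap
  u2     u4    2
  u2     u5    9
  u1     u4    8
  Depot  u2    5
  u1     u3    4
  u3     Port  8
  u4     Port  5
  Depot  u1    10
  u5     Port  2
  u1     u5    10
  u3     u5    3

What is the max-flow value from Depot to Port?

11

Augment Depot→u1→u3→Port: bottleneck 4, flow now 4.
Augment Depot→u1→u4→Port: bottleneck 5, flow now 9.
Augment Depot→u1→u5→Port: bottleneck 1, flow now 10.
Augment Depot→u2→u5→Port: bottleneck 1, flow now 11.
No augmenting path remains; maximum flow = 11.
In the residual graph, reachable from Depot: {Depot, u1, u2, u4, u5}.
Min-cut edges: u1→u3 (4), u4→Port (5), u5→Port (2); capacity 4 + 5 + 2 = 11.
This cut is saturated, so no flow can exceed 11.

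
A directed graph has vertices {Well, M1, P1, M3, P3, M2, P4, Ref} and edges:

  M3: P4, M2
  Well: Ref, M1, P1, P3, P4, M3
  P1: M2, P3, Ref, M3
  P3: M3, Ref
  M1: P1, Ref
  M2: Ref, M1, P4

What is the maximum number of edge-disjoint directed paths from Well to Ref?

Assign every edge capacity 1; by Menger, the answer equals the max flow.
Path Well→Ref (+1); total 1.
Path Well→M1→Ref (+1); total 2.
Path Well→P1→Ref (+1); total 3.
Path Well→P3→Ref (+1); total 4.
Path Well→M3→M2→Ref (+1); total 5.
No residual Well→Ref path; max flow = 5.
Certifying cut of size 5: {Well→M1, Well→M3, Well→P1, Well→P3, Well→Ref}.

5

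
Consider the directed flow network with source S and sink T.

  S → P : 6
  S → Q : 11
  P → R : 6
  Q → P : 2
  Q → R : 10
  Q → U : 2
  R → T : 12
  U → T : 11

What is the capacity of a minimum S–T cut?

Augment S→P→R→T: bottleneck 6, flow now 6.
Augment S→Q→R→T: bottleneck 6, flow now 12.
Augment S→Q→U→T: bottleneck 2, flow now 14.
No augmenting path remains; maximum flow = 14.
By max-flow min-cut, the minimum cut capacity equals the max flow.
In the residual graph, reachable from S: {S, P, Q, R}.
Min-cut edges: Q→U (2), R→T (12); capacity 2 + 12 = 14.

14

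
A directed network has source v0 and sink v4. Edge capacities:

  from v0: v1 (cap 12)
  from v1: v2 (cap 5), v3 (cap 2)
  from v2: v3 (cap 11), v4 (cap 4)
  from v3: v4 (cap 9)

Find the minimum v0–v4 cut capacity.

7

Augment v0→v1→v2→v4: bottleneck 4, flow now 4.
Augment v0→v1→v3→v4: bottleneck 2, flow now 6.
Augment v0→v1→v2→v3→v4: bottleneck 1, flow now 7.
No augmenting path remains; maximum flow = 7.
By max-flow min-cut, the minimum cut capacity equals the max flow.
In the residual graph, reachable from v0: {v0, v1}.
Min-cut edges: v1→v2 (5), v1→v3 (2); capacity 5 + 2 = 7.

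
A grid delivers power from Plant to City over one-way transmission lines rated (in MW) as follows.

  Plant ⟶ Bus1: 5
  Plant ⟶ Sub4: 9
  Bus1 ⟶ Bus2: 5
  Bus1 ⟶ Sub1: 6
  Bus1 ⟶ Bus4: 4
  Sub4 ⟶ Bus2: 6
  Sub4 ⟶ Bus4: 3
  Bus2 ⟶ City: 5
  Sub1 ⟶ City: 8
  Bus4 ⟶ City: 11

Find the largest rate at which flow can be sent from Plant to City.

13

Augment Plant→Bus1→Bus2→City: bottleneck 5, flow now 5.
Augment Plant→Sub4→Bus4→City: bottleneck 3, flow now 8.
Augment Plant→Sub4→Bus2→Bus1→Sub1→City: bottleneck 5, flow now 13. (uses reverse residual edge)
No augmenting path remains; maximum flow = 13.
In the residual graph, reachable from Plant: {Plant, Sub4, Bus2}.
Min-cut edges: Plant→Bus1 (5), Sub4→Bus4 (3), Bus2→City (5); capacity 5 + 3 + 5 = 13.
This cut is saturated, so no flow can exceed 13.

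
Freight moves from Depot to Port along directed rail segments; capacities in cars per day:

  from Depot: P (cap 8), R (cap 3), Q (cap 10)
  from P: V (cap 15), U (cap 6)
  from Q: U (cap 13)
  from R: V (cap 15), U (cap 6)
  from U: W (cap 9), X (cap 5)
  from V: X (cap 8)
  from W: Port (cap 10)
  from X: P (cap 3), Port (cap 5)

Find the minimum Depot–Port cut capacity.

Augment Depot→P→U→W→Port: bottleneck 6, flow now 6.
Augment Depot→P→V→X→Port: bottleneck 2, flow now 8.
Augment Depot→Q→U→W→Port: bottleneck 3, flow now 11.
Augment Depot→Q→U→X→Port: bottleneck 3, flow now 14.
No augmenting path remains; maximum flow = 14.
By max-flow min-cut, the minimum cut capacity equals the max flow.
In the residual graph, reachable from Depot: {Depot, P, Q, R, U, V, X}.
Min-cut edges: U→W (9), X→Port (5); capacity 9 + 5 = 14.

14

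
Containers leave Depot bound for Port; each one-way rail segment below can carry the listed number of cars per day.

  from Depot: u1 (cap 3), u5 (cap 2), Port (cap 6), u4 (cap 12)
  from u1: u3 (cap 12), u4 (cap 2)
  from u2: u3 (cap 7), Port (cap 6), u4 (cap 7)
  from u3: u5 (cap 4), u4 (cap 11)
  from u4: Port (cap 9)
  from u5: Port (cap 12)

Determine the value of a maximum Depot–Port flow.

Augment Depot→Port: bottleneck 6, flow now 6.
Augment Depot→u4→Port: bottleneck 9, flow now 15.
Augment Depot→u5→Port: bottleneck 2, flow now 17.
Augment Depot→u1→u3→u5→Port: bottleneck 3, flow now 20.
No augmenting path remains; maximum flow = 20.
In the residual graph, reachable from Depot: {Depot, u4}.
Min-cut edges: Depot→u1 (3), Depot→u5 (2), Depot→Port (6), u4→Port (9); capacity 3 + 2 + 6 + 9 = 20.
This cut is saturated, so no flow can exceed 20.

20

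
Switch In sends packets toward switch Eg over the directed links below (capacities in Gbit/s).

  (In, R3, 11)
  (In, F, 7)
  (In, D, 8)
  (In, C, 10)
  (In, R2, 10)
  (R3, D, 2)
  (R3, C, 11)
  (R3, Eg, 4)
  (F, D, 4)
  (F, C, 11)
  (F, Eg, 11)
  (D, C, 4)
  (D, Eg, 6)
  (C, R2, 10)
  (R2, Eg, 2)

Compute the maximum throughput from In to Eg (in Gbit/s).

19

Augment In→R3→Eg: bottleneck 4, flow now 4.
Augment In→F→Eg: bottleneck 7, flow now 11.
Augment In→D→Eg: bottleneck 6, flow now 17.
Augment In→R2→Eg: bottleneck 2, flow now 19.
No augmenting path remains; maximum flow = 19.
In the residual graph, reachable from In: {In, R3, D, C, R2}.
Min-cut edges: In→F (7), R3→Eg (4), D→Eg (6), R2→Eg (2); capacity 7 + 4 + 6 + 2 = 19.
This cut is saturated, so no flow can exceed 19.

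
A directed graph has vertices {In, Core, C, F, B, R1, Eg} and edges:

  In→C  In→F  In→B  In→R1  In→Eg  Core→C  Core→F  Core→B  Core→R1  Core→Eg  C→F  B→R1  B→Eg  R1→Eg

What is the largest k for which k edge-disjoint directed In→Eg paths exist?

Assign every edge capacity 1; by Menger, the answer equals the max flow.
Path In→Eg (+1); total 1.
Path In→B→Eg (+1); total 2.
Path In→R1→Eg (+1); total 3.
No residual In→Eg path; max flow = 3.
Certifying cut of size 3: {In→B, In→Eg, In→R1}.

3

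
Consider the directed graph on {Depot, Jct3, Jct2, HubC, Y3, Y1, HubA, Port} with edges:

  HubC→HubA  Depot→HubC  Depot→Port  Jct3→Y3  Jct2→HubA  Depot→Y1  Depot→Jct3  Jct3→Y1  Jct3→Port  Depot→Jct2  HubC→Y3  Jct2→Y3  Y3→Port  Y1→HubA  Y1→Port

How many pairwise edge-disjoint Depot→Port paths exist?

4

Assign every edge capacity 1; by Menger, the answer equals the max flow.
Path Depot→Port (+1); total 1.
Path Depot→Jct3→Port (+1); total 2.
Path Depot→Y1→Port (+1); total 3.
Path Depot→Jct2→Y3→Port (+1); total 4.
No residual Depot→Port path; max flow = 4.
Certifying cut of size 4: {Depot→Jct3, Depot→Port, Depot→Y1, Y3→Port}.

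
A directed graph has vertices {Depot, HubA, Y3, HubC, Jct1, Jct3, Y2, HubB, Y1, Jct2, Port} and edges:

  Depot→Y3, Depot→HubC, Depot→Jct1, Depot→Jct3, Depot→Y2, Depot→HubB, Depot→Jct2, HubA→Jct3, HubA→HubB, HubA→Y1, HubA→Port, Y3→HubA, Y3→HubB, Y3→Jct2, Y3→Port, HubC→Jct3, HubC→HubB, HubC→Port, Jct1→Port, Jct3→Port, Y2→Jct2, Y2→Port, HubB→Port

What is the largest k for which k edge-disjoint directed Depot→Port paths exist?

Assign every edge capacity 1; by Menger, the answer equals the max flow.
Path Depot→Y3→Port (+1); total 1.
Path Depot→HubC→Port (+1); total 2.
Path Depot→Jct1→Port (+1); total 3.
Path Depot→Jct3→Port (+1); total 4.
Path Depot→Y2→Port (+1); total 5.
Path Depot→HubB→Port (+1); total 6.
No residual Depot→Port path; max flow = 6.
Certifying cut of size 6: {Depot→HubB, Depot→HubC, Depot→Jct1, Depot→Jct3, Depot→Y2, Depot→Y3}.

6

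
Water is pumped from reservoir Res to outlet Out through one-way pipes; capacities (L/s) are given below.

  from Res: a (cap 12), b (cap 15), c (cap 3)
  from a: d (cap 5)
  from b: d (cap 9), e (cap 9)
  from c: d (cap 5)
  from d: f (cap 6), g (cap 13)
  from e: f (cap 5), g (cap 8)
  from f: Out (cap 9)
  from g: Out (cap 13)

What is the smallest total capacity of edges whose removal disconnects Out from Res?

22

Augment Res→a→d→f→Out: bottleneck 5, flow now 5.
Augment Res→b→d→f→Out: bottleneck 1, flow now 6.
Augment Res→b→d→g→Out: bottleneck 8, flow now 14.
Augment Res→b→e→f→Out: bottleneck 3, flow now 17.
Augment Res→b→e→g→Out: bottleneck 3, flow now 20.
Augment Res→c→d→g→Out: bottleneck 2, flow now 22.
No augmenting path remains; maximum flow = 22.
By max-flow min-cut, the minimum cut capacity equals the max flow.
In the residual graph, reachable from Res: {Res, a, b, c, d, e, f, g}.
Min-cut edges: f→Out (9), g→Out (13); capacity 9 + 13 = 22.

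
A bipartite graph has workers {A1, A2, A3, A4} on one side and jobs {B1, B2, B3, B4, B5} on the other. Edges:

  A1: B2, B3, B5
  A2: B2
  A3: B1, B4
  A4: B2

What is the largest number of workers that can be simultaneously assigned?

3

Unit-capacity flow: source→left, listed edges, right→sink; max matching = max flow.
Augmenting path A1→B2 (+1); matched 1.
Augmenting path A3→B1 (+1); matched 2.
Augmenting path A2→B2→A1→B3 (+1); matched 3.
No augmenting path remains; maximum matching = 3.
König certificate: {A1, A3, B2} is a vertex cover of size 3 (every listed pair touches it), so no matching can be larger.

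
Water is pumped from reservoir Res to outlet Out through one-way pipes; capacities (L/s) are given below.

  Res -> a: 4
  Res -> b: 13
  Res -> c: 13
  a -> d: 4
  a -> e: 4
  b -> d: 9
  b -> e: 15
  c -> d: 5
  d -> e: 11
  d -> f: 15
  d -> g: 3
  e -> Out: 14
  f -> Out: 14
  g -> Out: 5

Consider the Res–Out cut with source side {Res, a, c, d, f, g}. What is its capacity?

47

Edges leaving {Res, a, c, d, f, g}: Res→b (13), a→e (4), d→e (11), f→Out (14), g→Out (5).
Cut capacity = 13 + 4 + 11 + 14 + 5 = 47.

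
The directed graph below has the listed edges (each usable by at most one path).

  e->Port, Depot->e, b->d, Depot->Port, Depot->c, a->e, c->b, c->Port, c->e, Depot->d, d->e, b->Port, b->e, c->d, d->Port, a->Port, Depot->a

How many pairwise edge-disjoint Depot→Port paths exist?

Assign every edge capacity 1; by Menger, the answer equals the max flow.
Path Depot→Port (+1); total 1.
Path Depot→a→Port (+1); total 2.
Path Depot→c→Port (+1); total 3.
Path Depot→d→Port (+1); total 4.
Path Depot→e→Port (+1); total 5.
No residual Depot→Port path; max flow = 5.
Certifying cut of size 5: {Depot→Port, Depot→a, Depot→c, Depot→d, Depot→e}.

5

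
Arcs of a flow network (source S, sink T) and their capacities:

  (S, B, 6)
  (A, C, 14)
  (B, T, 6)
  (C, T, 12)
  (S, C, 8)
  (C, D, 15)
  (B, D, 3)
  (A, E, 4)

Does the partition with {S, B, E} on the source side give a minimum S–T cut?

Given cut capacity: 8 + 3 + 6 = 17.
Augment S→B→T: bottleneck 6, flow now 6.
Augment S→C→T: bottleneck 8, flow now 14.
No augmenting path remains; maximum flow = 14.
In the residual graph, reachable from S: {S}.
Min-cut edges: S→B (6), S→C (8); capacity 6 + 8 = 14.
Cut capacity 17 exceeds the max flow 14, so it is not minimum.

No — its capacity is 17, but the minimum cut has capacity 14.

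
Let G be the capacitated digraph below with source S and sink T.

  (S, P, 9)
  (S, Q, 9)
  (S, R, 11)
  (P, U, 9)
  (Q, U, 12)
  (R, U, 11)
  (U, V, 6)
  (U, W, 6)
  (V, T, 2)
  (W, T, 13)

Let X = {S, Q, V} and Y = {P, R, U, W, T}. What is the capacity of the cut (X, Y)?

Edges leaving {S, Q, V}: S→P (9), S→R (11), Q→U (12), V→T (2).
Cut capacity = 9 + 11 + 12 + 2 = 34.

34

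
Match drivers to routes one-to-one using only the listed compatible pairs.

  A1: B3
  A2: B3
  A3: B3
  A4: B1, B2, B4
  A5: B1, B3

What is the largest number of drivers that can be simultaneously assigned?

3

Unit-capacity flow: source→left, listed edges, right→sink; max matching = max flow.
Augmenting path A1→B3 (+1); matched 1.
Augmenting path A4→B1 (+1); matched 2.
Augmenting path A5→B1→A4→B2 (+1); matched 3.
No augmenting path remains; maximum matching = 3.
König certificate: {A4, A5, B3} is a vertex cover of size 3 (every listed pair touches it), so no matching can be larger.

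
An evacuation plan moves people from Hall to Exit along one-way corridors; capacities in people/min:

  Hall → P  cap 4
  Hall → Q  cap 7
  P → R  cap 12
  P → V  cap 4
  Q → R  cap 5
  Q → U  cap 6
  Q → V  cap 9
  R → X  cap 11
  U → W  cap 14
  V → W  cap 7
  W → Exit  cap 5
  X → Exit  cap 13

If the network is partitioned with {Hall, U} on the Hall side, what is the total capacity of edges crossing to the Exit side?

25

Edges leaving {Hall, U}: Hall→P (4), Hall→Q (7), U→W (14).
Cut capacity = 4 + 7 + 14 = 25.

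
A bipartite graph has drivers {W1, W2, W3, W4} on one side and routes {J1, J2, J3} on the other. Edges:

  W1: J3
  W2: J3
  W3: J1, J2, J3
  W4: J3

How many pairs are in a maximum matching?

2

Unit-capacity flow: source→left, listed edges, right→sink; max matching = max flow.
Augmenting path W1→J3 (+1); matched 1.
Augmenting path W3→J1 (+1); matched 2.
No augmenting path remains; maximum matching = 2.
König certificate: {W3, J3} is a vertex cover of size 2 (every listed pair touches it), so no matching can be larger.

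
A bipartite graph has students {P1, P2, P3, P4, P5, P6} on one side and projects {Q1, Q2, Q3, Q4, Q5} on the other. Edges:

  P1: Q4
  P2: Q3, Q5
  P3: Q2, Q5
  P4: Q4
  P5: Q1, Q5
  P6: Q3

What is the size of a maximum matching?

Unit-capacity flow: source→left, listed edges, right→sink; max matching = max flow.
Augmenting path P1→Q4 (+1); matched 1.
Augmenting path P2→Q3 (+1); matched 2.
Augmenting path P3→Q2 (+1); matched 3.
Augmenting path P5→Q1 (+1); matched 4.
Augmenting path P6→Q3→P2→Q5 (+1); matched 5.
No augmenting path remains; maximum matching = 5.
König certificate: {P2, P3, P5, P6, Q4} is a vertex cover of size 5 (every listed pair touches it), so no matching can be larger.

5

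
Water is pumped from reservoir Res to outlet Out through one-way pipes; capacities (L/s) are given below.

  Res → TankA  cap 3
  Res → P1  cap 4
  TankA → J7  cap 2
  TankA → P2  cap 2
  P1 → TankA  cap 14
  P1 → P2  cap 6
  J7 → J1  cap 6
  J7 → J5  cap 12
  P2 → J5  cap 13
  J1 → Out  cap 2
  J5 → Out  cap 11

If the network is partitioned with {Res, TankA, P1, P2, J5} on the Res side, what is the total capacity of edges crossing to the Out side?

Edges leaving {Res, TankA, P1, P2, J5}: TankA→J7 (2), J5→Out (11).
Cut capacity = 2 + 11 = 13.

13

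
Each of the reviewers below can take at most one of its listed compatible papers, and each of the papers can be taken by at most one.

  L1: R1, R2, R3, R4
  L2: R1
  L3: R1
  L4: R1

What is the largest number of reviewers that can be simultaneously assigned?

Unit-capacity flow: source→left, listed edges, right→sink; max matching = max flow.
Augmenting path L1→R1 (+1); matched 1.
Augmenting path L2→R1→L1→R2 (+1); matched 2.
No augmenting path remains; maximum matching = 2.
König certificate: {L1, R1} is a vertex cover of size 2 (every listed pair touches it), so no matching can be larger.

2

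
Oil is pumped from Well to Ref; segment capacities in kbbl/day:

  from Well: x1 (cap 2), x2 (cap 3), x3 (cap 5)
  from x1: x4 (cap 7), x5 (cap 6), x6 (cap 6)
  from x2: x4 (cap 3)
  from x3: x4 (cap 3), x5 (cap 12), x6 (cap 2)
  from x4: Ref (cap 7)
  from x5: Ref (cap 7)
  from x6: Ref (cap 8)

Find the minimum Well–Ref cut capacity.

10

Augment Well→x1→x4→Ref: bottleneck 2, flow now 2.
Augment Well→x2→x4→Ref: bottleneck 3, flow now 5.
Augment Well→x3→x4→Ref: bottleneck 2, flow now 7.
Augment Well→x3→x5→Ref: bottleneck 3, flow now 10.
No augmenting path remains; maximum flow = 10.
By max-flow min-cut, the minimum cut capacity equals the max flow.
In the residual graph, reachable from Well: {Well}.
Min-cut edges: Well→x1 (2), Well→x2 (3), Well→x3 (5); capacity 2 + 3 + 5 = 10.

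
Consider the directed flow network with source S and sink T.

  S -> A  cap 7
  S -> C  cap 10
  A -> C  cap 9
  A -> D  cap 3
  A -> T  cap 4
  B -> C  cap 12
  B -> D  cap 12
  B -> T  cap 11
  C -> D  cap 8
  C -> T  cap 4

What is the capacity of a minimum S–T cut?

8

Augment S→A→T: bottleneck 4, flow now 4.
Augment S→C→T: bottleneck 4, flow now 8.
No augmenting path remains; maximum flow = 8.
By max-flow min-cut, the minimum cut capacity equals the max flow.
In the residual graph, reachable from S: {S, A, C, D}.
Min-cut edges: A→T (4), C→T (4); capacity 4 + 4 = 8.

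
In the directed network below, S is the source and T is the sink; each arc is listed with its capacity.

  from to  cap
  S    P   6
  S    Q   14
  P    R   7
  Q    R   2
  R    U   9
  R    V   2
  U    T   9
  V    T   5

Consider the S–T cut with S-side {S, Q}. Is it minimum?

Yes — it is a minimum cut (capacity 8).

Given cut capacity: 6 + 2 = 8.
Augment S→P→R→U→T: bottleneck 6, flow now 6.
Augment S→Q→R→U→T: bottleneck 2, flow now 8.
No augmenting path remains; maximum flow = 8.
Cut capacity 8 equals the max flow, so it is a minimum cut.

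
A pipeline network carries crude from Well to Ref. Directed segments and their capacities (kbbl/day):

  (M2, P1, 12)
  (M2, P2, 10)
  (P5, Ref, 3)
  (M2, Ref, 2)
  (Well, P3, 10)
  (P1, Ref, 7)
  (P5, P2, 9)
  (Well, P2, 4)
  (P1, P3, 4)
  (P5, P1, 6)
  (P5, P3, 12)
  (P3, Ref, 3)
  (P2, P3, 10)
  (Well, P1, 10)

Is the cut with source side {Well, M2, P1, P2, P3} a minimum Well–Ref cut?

No — its capacity is 12, but the minimum cut has capacity 10.

Given cut capacity: 2 + 7 + 3 = 12.
Augment Well→P1→Ref: bottleneck 7, flow now 7.
Augment Well→P3→Ref: bottleneck 3, flow now 10.
No augmenting path remains; maximum flow = 10.
In the residual graph, reachable from Well: {Well, P1, P2, P3}.
Min-cut edges: P1→Ref (7), P3→Ref (3); capacity 7 + 3 = 10.
Cut capacity 12 exceeds the max flow 10, so it is not minimum.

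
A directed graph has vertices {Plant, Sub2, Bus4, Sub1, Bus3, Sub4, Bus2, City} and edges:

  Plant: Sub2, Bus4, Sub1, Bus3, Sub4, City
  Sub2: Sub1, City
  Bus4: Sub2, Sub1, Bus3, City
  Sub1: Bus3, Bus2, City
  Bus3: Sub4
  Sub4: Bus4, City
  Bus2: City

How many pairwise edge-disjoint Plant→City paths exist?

Assign every edge capacity 1; by Menger, the answer equals the max flow.
Path Plant→City (+1); total 1.
Path Plant→Sub2→City (+1); total 2.
Path Plant→Bus4→City (+1); total 3.
Path Plant→Sub1→City (+1); total 4.
Path Plant→Sub4→City (+1); total 5.
Path Plant→Bus3→Sub4→Bus4→Sub1→Bus2→City (+1); total 6.
No residual Plant→City path; max flow = 6.
Certifying cut of size 6: {Plant→Bus3, Plant→Bus4, Plant→City, Plant→Sub1, Plant→Sub2, Plant→Sub4}.

6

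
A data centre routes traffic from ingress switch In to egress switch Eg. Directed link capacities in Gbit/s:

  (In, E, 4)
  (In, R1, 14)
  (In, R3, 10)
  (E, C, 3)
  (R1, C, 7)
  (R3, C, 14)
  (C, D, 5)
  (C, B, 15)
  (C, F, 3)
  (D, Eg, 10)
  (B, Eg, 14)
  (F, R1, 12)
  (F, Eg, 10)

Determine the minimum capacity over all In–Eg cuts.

20

Augment In→E→C→D→Eg: bottleneck 3, flow now 3.
Augment In→R1→C→D→Eg: bottleneck 2, flow now 5.
Augment In→R1→C→B→Eg: bottleneck 5, flow now 10.
Augment In→R3→C→B→Eg: bottleneck 9, flow now 19.
Augment In→R3→C→F→Eg: bottleneck 1, flow now 20.
No augmenting path remains; maximum flow = 20.
By max-flow min-cut, the minimum cut capacity equals the max flow.
In the residual graph, reachable from In: {In, E, R1}.
Min-cut edges: In→R3 (10), E→C (3), R1→C (7); capacity 10 + 3 + 7 = 20.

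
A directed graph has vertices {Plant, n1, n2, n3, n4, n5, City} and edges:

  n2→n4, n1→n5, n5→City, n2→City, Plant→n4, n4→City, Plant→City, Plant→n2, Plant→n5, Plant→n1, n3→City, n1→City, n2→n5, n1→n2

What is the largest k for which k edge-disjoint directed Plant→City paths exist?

Assign every edge capacity 1; by Menger, the answer equals the max flow.
Path Plant→City (+1); total 1.
Path Plant→n1→City (+1); total 2.
Path Plant→n2→City (+1); total 3.
Path Plant→n4→City (+1); total 4.
Path Plant→n5→City (+1); total 5.
No residual Plant→City path; max flow = 5.
Certifying cut of size 5: {Plant→City, Plant→n1, Plant→n2, Plant→n4, Plant→n5}.

5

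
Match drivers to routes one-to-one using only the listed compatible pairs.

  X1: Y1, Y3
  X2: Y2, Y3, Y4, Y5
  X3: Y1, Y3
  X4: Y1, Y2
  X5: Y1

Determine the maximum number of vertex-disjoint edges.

Unit-capacity flow: source→left, listed edges, right→sink; max matching = max flow.
Augmenting path X1→Y1 (+1); matched 1.
Augmenting path X2→Y2 (+1); matched 2.
Augmenting path X3→Y3 (+1); matched 3.
Augmenting path X4→Y2→X2→Y4 (+1); matched 4.
No augmenting path remains; maximum matching = 4.
König certificate: {X2, X4, Y1, Y3} is a vertex cover of size 4 (every listed pair touches it), so no matching can be larger.

4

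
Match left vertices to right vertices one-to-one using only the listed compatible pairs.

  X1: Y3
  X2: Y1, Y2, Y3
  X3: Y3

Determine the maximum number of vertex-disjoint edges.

2

Unit-capacity flow: source→left, listed edges, right→sink; max matching = max flow.
Augmenting path X1→Y3 (+1); matched 1.
Augmenting path X2→Y1 (+1); matched 2.
No augmenting path remains; maximum matching = 2.
König certificate: {X2, Y3} is a vertex cover of size 2 (every listed pair touches it), so no matching can be larger.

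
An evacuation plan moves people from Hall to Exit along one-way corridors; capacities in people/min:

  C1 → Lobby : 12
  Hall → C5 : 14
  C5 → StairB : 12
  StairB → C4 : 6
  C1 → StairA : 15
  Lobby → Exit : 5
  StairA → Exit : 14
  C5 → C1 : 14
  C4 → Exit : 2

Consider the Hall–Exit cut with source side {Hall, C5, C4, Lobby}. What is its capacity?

Edges leaving {Hall, C5, C4, Lobby}: C5→StairB (12), C5→C1 (14), C4→Exit (2), Lobby→Exit (5).
Cut capacity = 12 + 14 + 2 + 5 = 33.

33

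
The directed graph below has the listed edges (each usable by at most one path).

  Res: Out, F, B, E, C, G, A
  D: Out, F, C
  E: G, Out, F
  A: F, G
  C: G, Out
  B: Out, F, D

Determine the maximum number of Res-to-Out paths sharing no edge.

4

Assign every edge capacity 1; by Menger, the answer equals the max flow.
Path Res→Out (+1); total 1.
Path Res→B→Out (+1); total 2.
Path Res→C→Out (+1); total 3.
Path Res→E→Out (+1); total 4.
No residual Res→Out path; max flow = 4.
Certifying cut of size 4: {Res→B, Res→C, Res→E, Res→Out}.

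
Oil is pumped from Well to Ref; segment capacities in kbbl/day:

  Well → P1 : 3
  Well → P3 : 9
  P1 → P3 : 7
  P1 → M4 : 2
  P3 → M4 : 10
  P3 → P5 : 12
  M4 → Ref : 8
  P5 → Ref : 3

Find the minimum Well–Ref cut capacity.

Augment Well→P1→M4→Ref: bottleneck 2, flow now 2.
Augment Well→P3→M4→Ref: bottleneck 6, flow now 8.
Augment Well→P3→P5→Ref: bottleneck 3, flow now 11.
No augmenting path remains; maximum flow = 11.
By max-flow min-cut, the minimum cut capacity equals the max flow.
In the residual graph, reachable from Well: {Well, P1, P3, M4, P5}.
Min-cut edges: M4→Ref (8), P5→Ref (3); capacity 8 + 3 = 11.

11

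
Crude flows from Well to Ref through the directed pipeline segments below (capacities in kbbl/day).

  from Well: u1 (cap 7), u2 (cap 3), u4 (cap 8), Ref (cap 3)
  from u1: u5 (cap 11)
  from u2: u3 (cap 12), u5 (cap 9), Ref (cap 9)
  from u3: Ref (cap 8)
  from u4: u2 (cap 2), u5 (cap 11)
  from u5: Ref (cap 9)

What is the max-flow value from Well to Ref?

17

Augment Well→Ref: bottleneck 3, flow now 3.
Augment Well→u2→Ref: bottleneck 3, flow now 6.
Augment Well→u1→u5→Ref: bottleneck 7, flow now 13.
Augment Well→u4→u2→Ref: bottleneck 2, flow now 15.
Augment Well→u4→u5→Ref: bottleneck 2, flow now 17.
No augmenting path remains; maximum flow = 17.
In the residual graph, reachable from Well: {Well, u1, u4, u5}.
Min-cut edges: Well→u2 (3), Well→Ref (3), u4→u2 (2), u5→Ref (9); capacity 3 + 3 + 2 + 9 = 17.
This cut is saturated, so no flow can exceed 17.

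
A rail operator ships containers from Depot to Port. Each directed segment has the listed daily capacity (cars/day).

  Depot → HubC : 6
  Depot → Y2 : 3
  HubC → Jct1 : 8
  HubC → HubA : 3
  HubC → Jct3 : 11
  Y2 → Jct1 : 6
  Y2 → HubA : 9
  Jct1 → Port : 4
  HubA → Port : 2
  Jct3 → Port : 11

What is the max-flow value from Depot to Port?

9

Augment Depot→HubC→Jct1→Port: bottleneck 4, flow now 4.
Augment Depot→HubC→HubA→Port: bottleneck 2, flow now 6.
Augment Depot→Y2→Jct1→HubC→Jct3→Port: bottleneck 3, flow now 9. (uses reverse residual edge)
No augmenting path remains; maximum flow = 9.
In the residual graph, reachable from Depot: {Depot}.
Min-cut edges: Depot→HubC (6), Depot→Y2 (3); capacity 6 + 3 = 9.
This cut is saturated, so no flow can exceed 9.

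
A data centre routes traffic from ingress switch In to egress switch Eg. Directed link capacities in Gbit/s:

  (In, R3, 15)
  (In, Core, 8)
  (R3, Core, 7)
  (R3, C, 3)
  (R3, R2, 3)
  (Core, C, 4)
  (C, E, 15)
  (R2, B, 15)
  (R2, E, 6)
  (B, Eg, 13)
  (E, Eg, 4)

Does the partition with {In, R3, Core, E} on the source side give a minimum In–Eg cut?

Given cut capacity: 3 + 3 + 4 + 4 = 14.
Augment In→R3→C→E→Eg: bottleneck 3, flow now 3.
Augment In→R3→R2→B→Eg: bottleneck 3, flow now 6.
Augment In→Core→C→E→Eg: bottleneck 1, flow now 7.
No augmenting path remains; maximum flow = 7.
In the residual graph, reachable from In: {In, R3, Core, C, E}.
Min-cut edges: R3→R2 (3), E→Eg (4); capacity 3 + 4 = 7.
Cut capacity 14 exceeds the max flow 7, so it is not minimum.

No — its capacity is 14, but the minimum cut has capacity 7.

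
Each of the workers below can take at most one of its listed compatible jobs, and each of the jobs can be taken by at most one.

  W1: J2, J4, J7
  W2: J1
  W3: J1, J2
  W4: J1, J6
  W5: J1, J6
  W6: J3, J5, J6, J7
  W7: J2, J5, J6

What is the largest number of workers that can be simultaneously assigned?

Unit-capacity flow: source→left, listed edges, right→sink; max matching = max flow.
Augmenting path W1→J2 (+1); matched 1.
Augmenting path W2→J1 (+1); matched 2.
Augmenting path W4→J6 (+1); matched 3.
Augmenting path W6→J3 (+1); matched 4.
Augmenting path W7→J5 (+1); matched 5.
Augmenting path W3→J2→W1→J4 (+1); matched 6.
No augmenting path remains; maximum matching = 6.
König certificate: {W1, W3, W6, W7, J1, J6} is a vertex cover of size 6 (every listed pair touches it), so no matching can be larger.

6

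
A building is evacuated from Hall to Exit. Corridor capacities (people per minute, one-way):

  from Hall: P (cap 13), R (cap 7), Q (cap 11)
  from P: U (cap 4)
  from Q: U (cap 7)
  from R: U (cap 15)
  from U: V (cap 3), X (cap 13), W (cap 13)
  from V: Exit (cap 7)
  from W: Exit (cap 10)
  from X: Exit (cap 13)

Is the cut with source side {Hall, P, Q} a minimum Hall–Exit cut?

Given cut capacity: 7 + 4 + 7 = 18.
Augment Hall→P→U→V→Exit: bottleneck 3, flow now 3.
Augment Hall→P→U→W→Exit: bottleneck 1, flow now 4.
Augment Hall→Q→U→W→Exit: bottleneck 7, flow now 11.
Augment Hall→R→U→W→Exit: bottleneck 2, flow now 13.
Augment Hall→R→U→X→Exit: bottleneck 5, flow now 18.
No augmenting path remains; maximum flow = 18.
Cut capacity 18 equals the max flow, so it is a minimum cut.

Yes — it is a minimum cut (capacity 18).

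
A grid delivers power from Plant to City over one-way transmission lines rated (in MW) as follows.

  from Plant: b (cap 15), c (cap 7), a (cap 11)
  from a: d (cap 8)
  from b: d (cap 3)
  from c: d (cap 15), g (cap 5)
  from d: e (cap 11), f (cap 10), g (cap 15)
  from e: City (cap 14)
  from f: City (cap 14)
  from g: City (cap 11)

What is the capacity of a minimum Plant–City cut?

18

Augment Plant→c→g→City: bottleneck 5, flow now 5.
Augment Plant→a→d→e→City: bottleneck 8, flow now 13.
Augment Plant→b→d→e→City: bottleneck 3, flow now 16.
Augment Plant→c→d→f→City: bottleneck 2, flow now 18.
No augmenting path remains; maximum flow = 18.
By max-flow min-cut, the minimum cut capacity equals the max flow.
In the residual graph, reachable from Plant: {Plant, a, b}.
Min-cut edges: Plant→c (7), a→d (8), b→d (3); capacity 7 + 8 + 3 = 18.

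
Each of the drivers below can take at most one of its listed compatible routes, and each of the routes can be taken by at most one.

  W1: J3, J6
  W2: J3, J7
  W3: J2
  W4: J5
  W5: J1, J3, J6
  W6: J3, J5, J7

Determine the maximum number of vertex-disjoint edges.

Unit-capacity flow: source→left, listed edges, right→sink; max matching = max flow.
Augmenting path W1→J3 (+1); matched 1.
Augmenting path W2→J7 (+1); matched 2.
Augmenting path W3→J2 (+1); matched 3.
Augmenting path W4→J5 (+1); matched 4.
Augmenting path W5→J1 (+1); matched 5.
Augmenting path W6→J3→W1→J6 (+1); matched 6.
No augmenting path remains; maximum matching = 6.
König certificate: {W1, W2, W3, W4, W5, W6} is a vertex cover of size 6 (every listed pair touches it), so no matching can be larger.

6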